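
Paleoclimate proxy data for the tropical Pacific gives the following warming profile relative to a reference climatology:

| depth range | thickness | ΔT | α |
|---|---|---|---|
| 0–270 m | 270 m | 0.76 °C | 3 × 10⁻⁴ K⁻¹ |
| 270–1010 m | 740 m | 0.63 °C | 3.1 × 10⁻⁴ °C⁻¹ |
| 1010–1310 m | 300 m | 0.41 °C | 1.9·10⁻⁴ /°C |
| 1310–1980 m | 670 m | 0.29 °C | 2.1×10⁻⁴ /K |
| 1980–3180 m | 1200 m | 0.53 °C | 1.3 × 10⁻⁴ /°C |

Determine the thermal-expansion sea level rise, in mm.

Layer 1: 3×10⁻⁴ × 0.76 × 270 = 0.06156 m
Layer 2: 3.1×10⁻⁴ × 740 × 0.63 = 0.144522 m
Layer 3: 0.41 × 1.9×10⁻⁴ × 300 = 0.02337 m
1310–1980 m: 2.1×10⁻⁴ × 0.29 × 670 = 0.040803 m
1980–3180 m: 0.53 × 1.3×10⁻⁴ × 1200 = 0.08268 m
Δh = 0.06156 + 0.144522 + 0.02337 + 0.040803 + 0.08268 = 0.352935 m

Δh ≈ 353 mm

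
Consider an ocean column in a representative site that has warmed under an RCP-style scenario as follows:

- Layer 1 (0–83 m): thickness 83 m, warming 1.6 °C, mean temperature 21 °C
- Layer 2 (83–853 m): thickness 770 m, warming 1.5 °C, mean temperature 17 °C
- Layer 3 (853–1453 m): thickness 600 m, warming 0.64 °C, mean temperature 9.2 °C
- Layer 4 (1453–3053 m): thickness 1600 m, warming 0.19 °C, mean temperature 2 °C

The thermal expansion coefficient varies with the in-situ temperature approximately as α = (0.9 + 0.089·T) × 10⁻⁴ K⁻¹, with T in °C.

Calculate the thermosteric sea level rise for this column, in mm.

Layer 1: α = (0.9 + 0.089×21)×10⁻⁴ = 2.769×10⁻⁴ K⁻¹
Layer 2: α = (0.9 + 0.089×17)×10⁻⁴ = 2.413×10⁻⁴ K⁻¹
Layer 3: α = (0.9 + 0.089×9.2)×10⁻⁴ = 1.7188×10⁻⁴ K⁻¹
Layer 4: α = (0.9 + 0.089×2)×10⁻⁴ = 1.078×10⁻⁴ K⁻¹
2.769×10⁻⁴ × 1.6 × 83 = 0.03677232 m
83–853 m: 1.5 × 2.413×10⁻⁴ × 770 = 0.2787015 m
0.64 × 1.7188×10⁻⁴ × 600 = 0.06600192 m
Layer 4: 1.078×10⁻⁴ × 0.19 × 1600 = 0.0327712 m
Δh = 0.03677232 + 0.2787015 + 0.06600192 + 0.0327712 = 0.41424694 m

Δh = 410 mm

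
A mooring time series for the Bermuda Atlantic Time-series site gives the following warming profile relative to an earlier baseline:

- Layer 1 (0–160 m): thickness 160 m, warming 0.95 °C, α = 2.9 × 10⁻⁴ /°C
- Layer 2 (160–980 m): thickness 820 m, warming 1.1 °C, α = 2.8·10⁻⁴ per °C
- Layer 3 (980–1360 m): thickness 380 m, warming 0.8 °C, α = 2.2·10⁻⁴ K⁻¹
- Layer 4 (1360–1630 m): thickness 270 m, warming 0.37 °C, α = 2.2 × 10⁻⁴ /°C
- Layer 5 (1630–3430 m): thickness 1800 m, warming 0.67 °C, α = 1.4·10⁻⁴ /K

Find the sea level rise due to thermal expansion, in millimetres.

about 554 mm

0–160 m: 160 × 0.95 × 2.9×10⁻⁴ = 0.04408 m
Layer 2: 2.8×10⁻⁴ × 1.1 × 820 = 0.25256 m
0.8 × 2.2×10⁻⁴ × 380 = 0.06688 m
Layer 4: 0.37 × 2.2×10⁻⁴ × 270 = 0.021978 m
Layer 5: 1.4×10⁻⁴ × 0.67 × 1800 = 0.16884 m
Δh = 0.04408 + 0.25256 + 0.06688 + 0.021978 + 0.16884 = 0.554338 m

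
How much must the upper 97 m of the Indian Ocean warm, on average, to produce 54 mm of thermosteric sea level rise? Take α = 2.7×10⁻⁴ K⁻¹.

ΔT = Δh/(αH) = 0.054 / (2.7×10⁻⁴ × 97) ≈ 2.062 °C

ΔT ≈ 2.1 °C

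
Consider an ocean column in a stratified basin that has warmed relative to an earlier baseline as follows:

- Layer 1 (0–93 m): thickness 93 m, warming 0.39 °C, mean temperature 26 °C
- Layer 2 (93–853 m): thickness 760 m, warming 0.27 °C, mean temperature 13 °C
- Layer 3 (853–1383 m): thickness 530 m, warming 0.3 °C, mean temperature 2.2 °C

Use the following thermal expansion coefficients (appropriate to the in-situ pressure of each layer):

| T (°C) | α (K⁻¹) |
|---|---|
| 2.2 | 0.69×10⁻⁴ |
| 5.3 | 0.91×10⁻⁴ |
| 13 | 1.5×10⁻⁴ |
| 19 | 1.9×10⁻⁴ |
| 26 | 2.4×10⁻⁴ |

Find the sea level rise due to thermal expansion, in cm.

Layer 1 at 26 °C → α = 2.4×10⁻⁴ K⁻¹
Layer 2 at 13 °C → α = 1.5×10⁻⁴ K⁻¹
Layer 3 at 2.2 °C → α = 0.69×10⁻⁴ K⁻¹
Layer 1: 0.39 × 93 × 2.4×10⁻⁴ = 0.0087048 m
Layer 2: 0.27 × 760 × 1.5×10⁻⁴ = 0.03078 m
853–1383 m: 0.69×10⁻⁴ × 0.3 × 530 = 0.010971 m
Δh = 0.0087048 + 0.03078 + 0.010971 = 0.0504558 m ≈ 5.05 cm

about 5.05 cm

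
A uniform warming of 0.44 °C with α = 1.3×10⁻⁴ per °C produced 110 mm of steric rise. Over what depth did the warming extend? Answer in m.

H = Δh/(αΔT) = 0.11 / (1.3×10⁻⁴ × 0.44) ≈ 1923 m

about 1900 m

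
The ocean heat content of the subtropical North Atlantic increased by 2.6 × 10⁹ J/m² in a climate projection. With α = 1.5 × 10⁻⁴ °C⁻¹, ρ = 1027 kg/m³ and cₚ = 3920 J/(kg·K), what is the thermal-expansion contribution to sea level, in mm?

Δh = αQ/(ρcₚ) = 1.5×10⁻⁴ × 2.6×10⁹ / (1027 × 3920) ≈ 0.096874 m

Δh ≈ 97 mm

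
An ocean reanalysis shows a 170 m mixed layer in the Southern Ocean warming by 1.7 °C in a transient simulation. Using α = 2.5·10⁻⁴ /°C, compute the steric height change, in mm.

72.3 mm of thermosteric rise

Δh = αΔT·H = 2.5×10⁻⁴ × 1.7 × 170 = 0.07225 m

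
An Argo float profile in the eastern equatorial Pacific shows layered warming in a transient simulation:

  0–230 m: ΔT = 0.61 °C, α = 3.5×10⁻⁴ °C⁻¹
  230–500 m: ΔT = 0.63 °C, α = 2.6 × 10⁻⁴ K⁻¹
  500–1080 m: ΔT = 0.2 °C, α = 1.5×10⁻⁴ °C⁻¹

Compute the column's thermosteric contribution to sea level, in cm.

0–230 m: 230 × 0.61 × 3.5×10⁻⁴ = 0.049105 m
230–500 m: 0.63 × 2.6×10⁻⁴ × 270 = 0.044226 m
1.5×10⁻⁴ × 0.2 × 580 = 0.01740 m
Δh = 0.049105 + 0.044226 + 0.01740 = 0.110731 m ≈ 11.1 cm

11.1 cm of thermosteric rise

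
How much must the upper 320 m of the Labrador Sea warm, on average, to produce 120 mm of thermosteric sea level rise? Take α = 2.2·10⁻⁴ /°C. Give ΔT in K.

about 1.7 K

ΔT = Δh/(αH) = 0.12 / (2.2×10⁻⁴ × 320) ≈ 1.705 K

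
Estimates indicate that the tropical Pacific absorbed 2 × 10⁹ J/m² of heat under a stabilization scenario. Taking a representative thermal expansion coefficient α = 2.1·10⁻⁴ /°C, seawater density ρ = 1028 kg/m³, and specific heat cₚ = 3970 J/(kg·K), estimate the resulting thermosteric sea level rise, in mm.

Δh = 100 mm

Δh = αQ/(ρcₚ) = 2.1×10⁻⁴ × 2×10⁹ / (1028 × 3970) ≈ 0.10291 m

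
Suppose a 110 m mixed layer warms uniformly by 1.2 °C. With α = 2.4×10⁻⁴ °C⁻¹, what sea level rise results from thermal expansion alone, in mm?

about 31.7 mm

Δh = αΔT·H = 2.4×10⁻⁴ × 1.2 × 110 = 0.03168 m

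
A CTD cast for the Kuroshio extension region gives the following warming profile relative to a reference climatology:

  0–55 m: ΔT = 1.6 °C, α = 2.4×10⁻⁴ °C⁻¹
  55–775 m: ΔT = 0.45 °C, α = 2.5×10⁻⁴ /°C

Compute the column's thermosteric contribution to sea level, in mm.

Layer 1: 55 × 1.6 × 2.4×10⁻⁴ = 0.02112 m
2.5×10⁻⁴ × 0.45 × 720 = 0.08100 m
Δh = 0.02112 + 0.08100 = 0.10212 m

100 mm of thermosteric rise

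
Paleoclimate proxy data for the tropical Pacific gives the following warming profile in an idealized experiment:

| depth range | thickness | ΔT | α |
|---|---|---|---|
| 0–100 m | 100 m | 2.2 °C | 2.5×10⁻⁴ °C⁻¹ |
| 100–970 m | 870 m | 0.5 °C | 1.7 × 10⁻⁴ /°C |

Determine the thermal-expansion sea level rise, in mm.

129 mm of thermosteric rise

0–100 m: 100 × 2.5×10⁻⁴ × 2.2 = 0.05500 m
Layer 2: 1.7×10⁻⁴ × 870 × 0.5 = 0.07395 m
Δh = 0.05500 + 0.07395 = 0.12895 m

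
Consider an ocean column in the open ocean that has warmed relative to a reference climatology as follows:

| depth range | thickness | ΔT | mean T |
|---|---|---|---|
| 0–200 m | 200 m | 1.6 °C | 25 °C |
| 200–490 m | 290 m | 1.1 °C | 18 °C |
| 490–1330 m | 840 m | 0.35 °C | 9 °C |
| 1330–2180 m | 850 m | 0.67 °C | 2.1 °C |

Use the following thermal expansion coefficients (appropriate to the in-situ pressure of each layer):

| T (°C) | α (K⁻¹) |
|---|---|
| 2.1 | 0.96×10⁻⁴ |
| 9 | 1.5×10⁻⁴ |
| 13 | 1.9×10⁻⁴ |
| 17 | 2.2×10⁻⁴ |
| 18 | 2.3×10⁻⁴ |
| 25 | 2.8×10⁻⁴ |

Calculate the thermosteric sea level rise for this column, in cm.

Δh ≈ 26.2 cm

Layer 1 at 25 °C → α = 2.8×10⁻⁴ K⁻¹
Layer 2 at 18 °C → α = 2.3×10⁻⁴ K⁻¹
Layer 3 at 9 °C → α = 1.5×10⁻⁴ K⁻¹
Layer 4 at 2.1 °C → α = 0.96×10⁻⁴ K⁻¹
Layer 1: 1.6 × 200 × 2.8×10⁻⁴ = 0.08960 m
2.3×10⁻⁴ × 290 × 1.1 = 0.07337 m
840 × 1.5×10⁻⁴ × 0.35 = 0.04410 m
1330–2180 m: 0.96×10⁻⁴ × 0.67 × 850 = 0.054672 m
Δh = 0.08960 + 0.07337 + 0.04410 + 0.054672 = 0.261742 m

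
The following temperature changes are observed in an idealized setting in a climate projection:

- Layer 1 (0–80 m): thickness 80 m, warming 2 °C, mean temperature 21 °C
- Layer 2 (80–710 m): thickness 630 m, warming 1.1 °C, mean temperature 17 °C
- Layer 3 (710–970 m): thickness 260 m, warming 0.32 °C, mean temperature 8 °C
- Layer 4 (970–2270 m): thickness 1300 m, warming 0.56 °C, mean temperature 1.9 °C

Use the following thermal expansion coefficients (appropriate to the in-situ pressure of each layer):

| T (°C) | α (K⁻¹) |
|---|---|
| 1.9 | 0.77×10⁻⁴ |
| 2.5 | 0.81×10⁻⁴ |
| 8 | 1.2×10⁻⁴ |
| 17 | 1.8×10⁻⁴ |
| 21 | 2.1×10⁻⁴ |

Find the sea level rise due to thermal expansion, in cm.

Layer 1 at 21 °C → α = 2.1×10⁻⁴ K⁻¹
Layer 2 at 17 °C → α = 1.8×10⁻⁴ K⁻¹
Layer 3 at 8 °C → α = 1.2×10⁻⁴ K⁻¹
Layer 4 at 1.9 °C → α = 0.77×10⁻⁴ K⁻¹
0–80 m: 2 × 80 × 2.1×10⁻⁴ = 0.03360 m
80–710 m: 1.8×10⁻⁴ × 1.1 × 630 = 0.12474 m
260 × 1.2×10⁻⁴ × 0.32 = 0.009984 m
Layer 4: 0.77×10⁻⁴ × 0.56 × 1300 = 0.056056 m
Δh = 0.03360 + 0.12474 + 0.009984 + 0.056056 = 0.22438 m ≈ 22.4 cm

22.4 cm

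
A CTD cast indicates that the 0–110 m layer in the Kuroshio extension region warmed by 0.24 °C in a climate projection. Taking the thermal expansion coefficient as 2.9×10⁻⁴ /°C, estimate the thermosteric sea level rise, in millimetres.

Δh = 7.7 mm

Δh = αΔT·H = 2.9×10⁻⁴ × 0.24 × 110 = 0.007656 m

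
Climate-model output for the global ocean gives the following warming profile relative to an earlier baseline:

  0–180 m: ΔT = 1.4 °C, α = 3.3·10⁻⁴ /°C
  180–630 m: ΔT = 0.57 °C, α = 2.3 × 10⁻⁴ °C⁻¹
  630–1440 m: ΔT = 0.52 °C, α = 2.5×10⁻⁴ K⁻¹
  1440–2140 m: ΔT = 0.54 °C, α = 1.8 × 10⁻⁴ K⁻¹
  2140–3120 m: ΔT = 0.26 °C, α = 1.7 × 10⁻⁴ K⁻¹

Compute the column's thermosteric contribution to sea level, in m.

about 0.359 m

180 × 3.3×10⁻⁴ × 1.4 = 0.08316 m
Layer 2: 450 × 0.57 × 2.3×10⁻⁴ = 0.058995 m
2.5×10⁻⁴ × 810 × 0.52 = 0.10530 m
Layer 4: 1.8×10⁻⁴ × 700 × 0.54 = 0.06804 m
Layer 5: 0.26 × 980 × 1.7×10⁻⁴ = 0.043316 m
Δh = 0.08316 + 0.058995 + 0.10530 + 0.06804 + 0.043316 = 0.358811 m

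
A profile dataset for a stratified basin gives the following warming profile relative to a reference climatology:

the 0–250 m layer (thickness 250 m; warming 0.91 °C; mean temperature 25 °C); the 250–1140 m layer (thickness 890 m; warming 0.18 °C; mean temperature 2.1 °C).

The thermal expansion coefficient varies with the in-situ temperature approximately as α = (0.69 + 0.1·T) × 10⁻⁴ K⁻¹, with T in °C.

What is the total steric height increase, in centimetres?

8.70 cm

Layer 1: α = (0.69 + 0.1×25)×10⁻⁴ = 3.19×10⁻⁴ K⁻¹
Layer 2: α = (0.69 + 0.1×2.1)×10⁻⁴ = 0.9×10⁻⁴ K⁻¹
0–250 m: 250 × 3.19×10⁻⁴ × 0.91 = 0.0725725 m
Layer 2: 0.9×10⁻⁴ × 890 × 0.18 = 0.014418 m
Δh = 0.0725725 + 0.014418 = 0.0869905 m ≈ 8.70 cm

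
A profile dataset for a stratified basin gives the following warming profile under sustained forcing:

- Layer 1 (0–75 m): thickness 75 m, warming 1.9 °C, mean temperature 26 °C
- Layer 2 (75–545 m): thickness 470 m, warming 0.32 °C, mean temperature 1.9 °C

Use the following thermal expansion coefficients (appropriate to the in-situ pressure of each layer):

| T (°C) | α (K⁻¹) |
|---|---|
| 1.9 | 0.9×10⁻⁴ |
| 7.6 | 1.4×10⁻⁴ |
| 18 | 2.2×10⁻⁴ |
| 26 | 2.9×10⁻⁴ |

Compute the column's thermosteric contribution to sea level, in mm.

55 mm of thermosteric rise

Layer 1 at 26 °C → α = 2.9×10⁻⁴ K⁻¹
Layer 2 at 1.9 °C → α = 0.9×10⁻⁴ K⁻¹
1.9 × 75 × 2.9×10⁻⁴ = 0.041325 m
75–545 m: 470 × 0.32 × 0.9×10⁻⁴ = 0.013536 m
Δh = 0.041325 + 0.013536 = 0.054861 m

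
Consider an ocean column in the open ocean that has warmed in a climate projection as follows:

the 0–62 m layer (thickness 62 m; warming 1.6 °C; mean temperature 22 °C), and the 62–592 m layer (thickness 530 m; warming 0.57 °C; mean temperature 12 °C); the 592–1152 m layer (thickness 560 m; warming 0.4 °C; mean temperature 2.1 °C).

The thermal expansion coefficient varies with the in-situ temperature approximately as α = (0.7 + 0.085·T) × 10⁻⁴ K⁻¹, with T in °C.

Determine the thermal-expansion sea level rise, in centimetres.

9.71 cm of thermosteric rise

Layer 1: α = (0.7 + 0.085×22)×10⁻⁴ = 2.57×10⁻⁴ K⁻¹
Layer 2: α = (0.7 + 0.085×12)×10⁻⁴ = 1.72×10⁻⁴ K⁻¹
Layer 3: α = (0.7 + 0.085×2.1)×10⁻⁴ = 0.8785×10⁻⁴ K⁻¹
Layer 1: 2.57×10⁻⁴ × 1.6 × 62 = 0.0254944 m
62–592 m: 0.57 × 1.72×10⁻⁴ × 530 = 0.0519612 m
560 × 0.4 × 0.8785×10⁻⁴ = 0.0196784 m
Δh = 0.0254944 + 0.0519612 + 0.0196784 = 0.097134 m ≈ 9.71 cm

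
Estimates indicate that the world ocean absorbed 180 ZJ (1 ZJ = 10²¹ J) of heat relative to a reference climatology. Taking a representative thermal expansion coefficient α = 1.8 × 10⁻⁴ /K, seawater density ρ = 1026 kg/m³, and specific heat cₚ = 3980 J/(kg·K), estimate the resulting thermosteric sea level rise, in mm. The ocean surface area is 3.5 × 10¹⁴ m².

23 mm

Per unit area: Q = 180×10²¹ / (3.5×10¹⁴) ≈ 5.143×10⁸ J/m²
Δh = αQ/(ρcₚ) = 1.8×10⁻⁴ × 5.143×10⁸ / (1026 × 3980) ≈ 0.02267 m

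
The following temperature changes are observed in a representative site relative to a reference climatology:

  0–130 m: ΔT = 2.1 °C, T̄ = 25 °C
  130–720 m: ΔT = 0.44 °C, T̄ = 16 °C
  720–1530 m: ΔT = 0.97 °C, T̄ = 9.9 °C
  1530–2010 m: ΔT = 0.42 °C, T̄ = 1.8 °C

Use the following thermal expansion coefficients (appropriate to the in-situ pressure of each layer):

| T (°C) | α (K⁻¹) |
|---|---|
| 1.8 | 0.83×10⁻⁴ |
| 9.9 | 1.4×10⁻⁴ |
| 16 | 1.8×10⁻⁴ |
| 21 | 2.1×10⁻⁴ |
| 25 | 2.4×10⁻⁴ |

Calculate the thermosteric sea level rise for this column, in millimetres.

Layer 1 at 25 °C → α = 2.4×10⁻⁴ K⁻¹
Layer 2 at 16 °C → α = 1.8×10⁻⁴ K⁻¹
Layer 3 at 9.9 °C → α = 1.4×10⁻⁴ K⁻¹
Layer 4 at 1.8 °C → α = 0.83×10⁻⁴ K⁻¹
2.4×10⁻⁴ × 130 × 2.1 = 0.06552 m
Layer 2: 1.8×10⁻⁴ × 0.44 × 590 = 0.046728 m
720–1530 m: 1.4×10⁻⁴ × 0.97 × 810 = 0.109998 m
480 × 0.83×10⁻⁴ × 0.42 = 0.0167328 m
Δh = 0.06552 + 0.046728 + 0.109998 + 0.0167328 = 0.2389788 m ≈ 239 mm

Δh = 239 mm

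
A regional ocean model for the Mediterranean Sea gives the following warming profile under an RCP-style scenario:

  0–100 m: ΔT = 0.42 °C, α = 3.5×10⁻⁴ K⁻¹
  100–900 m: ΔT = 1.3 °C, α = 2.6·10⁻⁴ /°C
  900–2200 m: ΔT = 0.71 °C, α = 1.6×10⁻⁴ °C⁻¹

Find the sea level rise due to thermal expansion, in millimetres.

100 × 3.5×10⁻⁴ × 0.42 = 0.01470 m
Layer 2: 1.3 × 2.6×10⁻⁴ × 800 = 0.27040 m
1.6×10⁻⁴ × 1300 × 0.71 = 0.14768 m
Δh = 0.01470 + 0.27040 + 0.14768 = 0.43278 m ≈ 433 mm

Δh ≈ 433 mm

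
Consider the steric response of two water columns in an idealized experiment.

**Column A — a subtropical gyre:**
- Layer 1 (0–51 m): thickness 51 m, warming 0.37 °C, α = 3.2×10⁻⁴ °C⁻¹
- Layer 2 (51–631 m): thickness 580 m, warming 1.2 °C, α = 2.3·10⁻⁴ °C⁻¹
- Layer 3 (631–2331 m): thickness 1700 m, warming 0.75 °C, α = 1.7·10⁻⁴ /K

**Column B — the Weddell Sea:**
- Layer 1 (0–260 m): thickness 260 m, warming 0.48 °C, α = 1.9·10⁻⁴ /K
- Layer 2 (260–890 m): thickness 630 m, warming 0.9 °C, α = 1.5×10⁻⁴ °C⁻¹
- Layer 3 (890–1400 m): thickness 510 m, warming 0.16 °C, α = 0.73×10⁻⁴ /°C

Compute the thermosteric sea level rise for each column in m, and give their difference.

A: 0.38 m; B: 0.11 m; difference 0.27 m

A 0.37 × 51 × 3.2×10⁻⁴ = 0.0060384 m
A 51–631 m: 1.2 × 580 × 2.3×10⁻⁴ = 0.16008 m
A Layer 3: 0.75 × 1700 × 1.7×10⁻⁴ = 0.21675 m
A total: 0.3828684 m
B 0–260 m: 260 × 1.9×10⁻⁴ × 0.48 = 0.023712 m
B 630 × 0.9 × 1.5×10⁻⁴ = 0.08505 m
B 0.73×10⁻⁴ × 510 × 0.16 = 0.0059568 m
B total: 0.1147188 m
Difference: 0.3828684 − 0.1147188 = 0.2681496 m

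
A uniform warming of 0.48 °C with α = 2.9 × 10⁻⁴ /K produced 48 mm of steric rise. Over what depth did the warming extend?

H = Δh/(αΔT) = 0.048 / (2.9×10⁻⁴ × 0.48) ≈ 344.8 m

345 m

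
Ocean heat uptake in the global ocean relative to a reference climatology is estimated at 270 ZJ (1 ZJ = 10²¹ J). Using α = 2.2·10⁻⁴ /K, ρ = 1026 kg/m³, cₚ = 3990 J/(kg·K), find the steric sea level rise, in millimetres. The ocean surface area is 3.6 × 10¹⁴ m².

Per unit area: Q = 270×10²¹ / (3.6×10¹⁴) = 7.5×10⁸ J/m²
Δh = αQ/(ρcₚ) = 2.2×10⁻⁴ × 7.5×10⁸ / (1026 × 3990) ≈ 0.040305 m

40.3 mm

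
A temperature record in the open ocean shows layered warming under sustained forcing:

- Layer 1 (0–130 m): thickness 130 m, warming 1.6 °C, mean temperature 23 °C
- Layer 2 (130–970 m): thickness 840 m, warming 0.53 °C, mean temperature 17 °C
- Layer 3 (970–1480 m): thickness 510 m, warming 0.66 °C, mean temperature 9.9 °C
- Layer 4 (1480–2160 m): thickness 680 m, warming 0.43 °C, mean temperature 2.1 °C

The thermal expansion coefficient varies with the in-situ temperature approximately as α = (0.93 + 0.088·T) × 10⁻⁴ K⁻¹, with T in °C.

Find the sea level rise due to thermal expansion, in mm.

Δh = 260 mm

Layer 1: α = (0.93 + 0.088×23)×10⁻⁴ = 2.954×10⁻⁴ K⁻¹
Layer 2: α = (0.93 + 0.088×17)×10⁻⁴ = 2.426×10⁻⁴ K⁻¹
Layer 3: α = (0.93 + 0.088×9.9)×10⁻⁴ = 1.8012×10⁻⁴ K⁻¹
Layer 4: α = (0.93 + 0.088×2.1)×10⁻⁴ = 1.1148×10⁻⁴ K⁻¹
Layer 1: 2.954×10⁻⁴ × 130 × 1.6 = 0.0614432 m
130–970 m: 840 × 2.426×10⁻⁴ × 0.53 = 0.10800552 m
0.66 × 1.8012×10⁻⁴ × 510 = 0.060628392 m
680 × 1.1148×10⁻⁴ × 0.43 = 0.032596752 m
Δh = 0.0614432 + 0.10800552 + 0.060628392 + 0.032596752 = 0.262673864 m ≈ 260 mm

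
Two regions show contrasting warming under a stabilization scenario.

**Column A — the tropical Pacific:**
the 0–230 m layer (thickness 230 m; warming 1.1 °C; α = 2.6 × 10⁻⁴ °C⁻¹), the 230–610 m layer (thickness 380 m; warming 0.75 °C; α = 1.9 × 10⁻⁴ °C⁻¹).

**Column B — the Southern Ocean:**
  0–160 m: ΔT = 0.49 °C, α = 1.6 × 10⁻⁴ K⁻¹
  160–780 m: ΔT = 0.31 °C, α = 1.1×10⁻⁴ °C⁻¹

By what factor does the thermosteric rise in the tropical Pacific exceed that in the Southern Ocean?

a factor of 3.6

A 230 × 1.1 × 2.6×10⁻⁴ = 0.06578 m
A Layer 2: 0.75 × 1.9×10⁻⁴ × 380 = 0.05415 m
A total: 0.11993 m
B 0–160 m: 0.49 × 1.6×10⁻⁴ × 160 = 0.012544 m
B 0.31 × 620 × 1.1×10⁻⁴ = 0.021142 m
B total: 0.033686 m
Ratio: 0.11993 / 0.033686 ≈ 3.560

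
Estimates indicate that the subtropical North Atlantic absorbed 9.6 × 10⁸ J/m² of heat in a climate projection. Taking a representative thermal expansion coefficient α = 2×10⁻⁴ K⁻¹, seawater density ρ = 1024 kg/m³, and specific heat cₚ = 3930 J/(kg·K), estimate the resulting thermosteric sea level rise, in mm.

Δh = αQ/(ρcₚ) = 2×10⁻⁴ × 9.6×10⁸ / (1024 × 3930) ≈ 0.04771 m

48 mm of thermosteric rise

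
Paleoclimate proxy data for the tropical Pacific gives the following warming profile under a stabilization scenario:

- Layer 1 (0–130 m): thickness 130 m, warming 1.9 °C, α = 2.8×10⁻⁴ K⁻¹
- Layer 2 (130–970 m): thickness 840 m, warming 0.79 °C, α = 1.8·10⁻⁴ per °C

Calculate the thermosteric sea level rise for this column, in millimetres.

Layer 1: 2.8×10⁻⁴ × 1.9 × 130 = 0.06916 m
Layer 2: 1.8×10⁻⁴ × 0.79 × 840 = 0.119448 m
Δh = 0.06916 + 0.119448 = 0.188608 m

189 mm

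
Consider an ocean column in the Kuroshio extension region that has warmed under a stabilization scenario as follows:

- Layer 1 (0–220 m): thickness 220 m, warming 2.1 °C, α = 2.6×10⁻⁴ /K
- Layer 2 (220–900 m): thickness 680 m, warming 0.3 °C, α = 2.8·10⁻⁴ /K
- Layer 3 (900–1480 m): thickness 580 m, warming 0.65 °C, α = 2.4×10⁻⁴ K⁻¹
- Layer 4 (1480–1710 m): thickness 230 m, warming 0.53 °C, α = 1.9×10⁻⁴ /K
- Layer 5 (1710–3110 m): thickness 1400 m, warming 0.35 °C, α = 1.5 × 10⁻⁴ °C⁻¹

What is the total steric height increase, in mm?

Δh ≈ 360 mm

220 × 2.1 × 2.6×10⁻⁴ = 0.12012 m
Layer 2: 0.3 × 2.8×10⁻⁴ × 680 = 0.05712 m
900–1480 m: 580 × 0.65 × 2.4×10⁻⁴ = 0.09048 m
1480–1710 m: 230 × 1.9×10⁻⁴ × 0.53 = 0.023161 m
1.5×10⁻⁴ × 0.35 × 1400 = 0.07350 m
Δh = 0.12012 + 0.05712 + 0.09048 + 0.023161 + 0.07350 = 0.364381 m ≈ 360 mm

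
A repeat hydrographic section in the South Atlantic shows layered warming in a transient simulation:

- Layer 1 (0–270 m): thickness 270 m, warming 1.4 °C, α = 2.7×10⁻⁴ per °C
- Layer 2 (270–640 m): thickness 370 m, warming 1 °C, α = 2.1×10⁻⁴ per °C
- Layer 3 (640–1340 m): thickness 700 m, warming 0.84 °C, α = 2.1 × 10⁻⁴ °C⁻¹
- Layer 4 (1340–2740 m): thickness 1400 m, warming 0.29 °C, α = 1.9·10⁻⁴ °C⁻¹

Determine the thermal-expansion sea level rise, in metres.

0.380 m of thermosteric rise

Layer 1: 1.4 × 270 × 2.7×10⁻⁴ = 0.10206 m
370 × 1 × 2.1×10⁻⁴ = 0.07770 m
0.84 × 700 × 2.1×10⁻⁴ = 0.12348 m
0.29 × 1.9×10⁻⁴ × 1400 = 0.07714 m
Δh = 0.10206 + 0.07770 + 0.12348 + 0.07714 = 0.38038 m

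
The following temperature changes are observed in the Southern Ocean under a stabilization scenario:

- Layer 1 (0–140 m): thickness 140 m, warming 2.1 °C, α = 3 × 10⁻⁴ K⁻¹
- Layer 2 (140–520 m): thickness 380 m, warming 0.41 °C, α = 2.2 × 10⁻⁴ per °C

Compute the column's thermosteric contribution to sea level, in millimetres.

120 mm of thermosteric rise

2.1 × 3×10⁻⁴ × 140 = 0.08820 m
0.41 × 2.2×10⁻⁴ × 380 = 0.034276 m
Δh = 0.08820 + 0.034276 = 0.122476 m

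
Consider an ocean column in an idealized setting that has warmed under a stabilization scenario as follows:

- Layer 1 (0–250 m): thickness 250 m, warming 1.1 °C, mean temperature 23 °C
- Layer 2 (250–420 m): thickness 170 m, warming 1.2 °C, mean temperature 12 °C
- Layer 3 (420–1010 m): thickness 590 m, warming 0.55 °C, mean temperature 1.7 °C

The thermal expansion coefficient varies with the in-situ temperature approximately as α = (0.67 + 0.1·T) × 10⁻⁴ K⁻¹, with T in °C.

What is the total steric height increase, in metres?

0.15 m of thermosteric rise

Layer 1: α = (0.67 + 0.1×23)×10⁻⁴ = 2.97×10⁻⁴ K⁻¹
Layer 2: α = (0.67 + 0.1×12)×10⁻⁴ = 1.87×10⁻⁴ K⁻¹
Layer 3: α = (0.67 + 0.1×1.7)×10⁻⁴ = 0.84×10⁻⁴ K⁻¹
Layer 1: 2.97×10⁻⁴ × 1.1 × 250 = 0.081675 m
1.87×10⁻⁴ × 1.2 × 170 = 0.038148 m
0.84×10⁻⁴ × 590 × 0.55 = 0.027258 m
Δh = 0.081675 + 0.038148 + 0.027258 = 0.147081 m ≈ 0.15 m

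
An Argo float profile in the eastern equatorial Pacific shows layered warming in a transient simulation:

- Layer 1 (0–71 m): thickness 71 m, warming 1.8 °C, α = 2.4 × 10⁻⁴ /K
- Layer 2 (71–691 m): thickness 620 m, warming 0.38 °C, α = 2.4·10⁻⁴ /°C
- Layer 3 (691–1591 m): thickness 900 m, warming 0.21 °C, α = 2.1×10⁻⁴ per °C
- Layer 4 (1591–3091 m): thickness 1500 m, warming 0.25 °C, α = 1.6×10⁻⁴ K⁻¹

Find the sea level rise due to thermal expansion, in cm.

0–71 m: 1.8 × 71 × 2.4×10⁻⁴ = 0.030672 m
620 × 2.4×10⁻⁴ × 0.38 = 0.056544 m
0.21 × 2.1×10⁻⁴ × 900 = 0.03969 m
0.25 × 1500 × 1.6×10⁻⁴ = 0.06000 m
Δh = 0.030672 + 0.056544 + 0.03969 + 0.06000 = 0.186906 m ≈ 18.7 cm

Δh ≈ 18.7 cm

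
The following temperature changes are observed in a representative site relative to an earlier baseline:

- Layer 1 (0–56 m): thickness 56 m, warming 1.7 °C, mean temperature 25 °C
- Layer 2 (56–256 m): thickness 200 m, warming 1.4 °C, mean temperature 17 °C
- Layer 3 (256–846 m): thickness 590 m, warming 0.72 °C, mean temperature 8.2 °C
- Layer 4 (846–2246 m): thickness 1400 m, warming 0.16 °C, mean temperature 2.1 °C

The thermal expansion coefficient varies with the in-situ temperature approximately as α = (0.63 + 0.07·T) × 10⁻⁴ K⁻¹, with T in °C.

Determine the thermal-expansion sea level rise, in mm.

Layer 1: α = (0.63 + 0.07×25)×10⁻⁴ = 2.38×10⁻⁴ K⁻¹
Layer 2: α = (0.63 + 0.07×17)×10⁻⁴ = 1.82×10⁻⁴ K⁻¹
Layer 3: α = (0.63 + 0.07×8.2)×10⁻⁴ = 1.204×10⁻⁴ K⁻¹
Layer 4: α = (0.63 + 0.07×2.1)×10⁻⁴ = 0.777×10⁻⁴ K⁻¹
56 × 2.38×10⁻⁴ × 1.7 = 0.0226576 m
1.82×10⁻⁴ × 200 × 1.4 = 0.05096 m
590 × 0.72 × 1.204×10⁻⁴ = 0.05114592 m
Layer 4: 0.777×10⁻⁴ × 1400 × 0.16 = 0.0174048 m
Δh = 0.0226576 + 0.05096 + 0.05114592 + 0.0174048 = 0.14216832 m ≈ 140 mm

140 mm of thermosteric rise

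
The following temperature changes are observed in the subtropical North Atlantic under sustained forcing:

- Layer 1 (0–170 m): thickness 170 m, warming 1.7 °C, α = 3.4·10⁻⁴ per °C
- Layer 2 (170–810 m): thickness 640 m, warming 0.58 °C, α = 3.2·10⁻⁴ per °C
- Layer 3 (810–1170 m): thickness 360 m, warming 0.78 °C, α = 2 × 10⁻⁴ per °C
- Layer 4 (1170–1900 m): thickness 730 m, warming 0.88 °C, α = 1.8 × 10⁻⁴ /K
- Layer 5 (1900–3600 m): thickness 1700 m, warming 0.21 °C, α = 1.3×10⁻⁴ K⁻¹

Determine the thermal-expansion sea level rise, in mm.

435 mm

0–170 m: 1.7 × 3.4×10⁻⁴ × 170 = 0.09826 m
3.2×10⁻⁴ × 0.58 × 640 = 0.118784 m
0.78 × 2×10⁻⁴ × 360 = 0.05616 m
0.88 × 1.8×10⁻⁴ × 730 = 0.115632 m
1900–3600 m: 1.3×10⁻⁴ × 0.21 × 1700 = 0.04641 m
Δh = 0.09826 + 0.118784 + 0.05616 + 0.115632 + 0.04641 = 0.435246 m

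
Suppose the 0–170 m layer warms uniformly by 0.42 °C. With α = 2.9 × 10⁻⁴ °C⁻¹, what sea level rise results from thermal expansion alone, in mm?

Δh = αΔT·H = 2.9×10⁻⁴ × 0.42 × 170 = 0.020706 m

about 20.7 mm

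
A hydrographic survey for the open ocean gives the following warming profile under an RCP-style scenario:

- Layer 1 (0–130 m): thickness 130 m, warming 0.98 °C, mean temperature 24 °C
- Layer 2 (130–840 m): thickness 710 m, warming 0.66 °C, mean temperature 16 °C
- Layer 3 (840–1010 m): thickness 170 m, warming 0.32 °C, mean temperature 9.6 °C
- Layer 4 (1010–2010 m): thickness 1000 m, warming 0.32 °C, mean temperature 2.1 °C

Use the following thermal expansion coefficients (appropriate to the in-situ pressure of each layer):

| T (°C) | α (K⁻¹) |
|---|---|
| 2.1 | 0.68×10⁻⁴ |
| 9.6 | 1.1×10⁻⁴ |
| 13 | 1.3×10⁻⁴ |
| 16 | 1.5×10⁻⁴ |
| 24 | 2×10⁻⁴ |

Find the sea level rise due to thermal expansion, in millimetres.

120 mm of thermosteric rise

Layer 1 at 24 °C → α = 2×10⁻⁴ K⁻¹
Layer 2 at 16 °C → α = 1.5×10⁻⁴ K⁻¹
Layer 3 at 9.6 °C → α = 1.1×10⁻⁴ K⁻¹
Layer 4 at 2.1 °C → α = 0.68×10⁻⁴ K⁻¹
Layer 1: 2×10⁻⁴ × 130 × 0.98 = 0.02548 m
130–840 m: 710 × 1.5×10⁻⁴ × 0.66 = 0.07029 m
0.32 × 1.1×10⁻⁴ × 170 = 0.005984 m
Layer 4: 0.68×10⁻⁴ × 0.32 × 1000 = 0.02176 m
Δh = 0.02548 + 0.07029 + 0.005984 + 0.02176 = 0.123514 m ≈ 120 mm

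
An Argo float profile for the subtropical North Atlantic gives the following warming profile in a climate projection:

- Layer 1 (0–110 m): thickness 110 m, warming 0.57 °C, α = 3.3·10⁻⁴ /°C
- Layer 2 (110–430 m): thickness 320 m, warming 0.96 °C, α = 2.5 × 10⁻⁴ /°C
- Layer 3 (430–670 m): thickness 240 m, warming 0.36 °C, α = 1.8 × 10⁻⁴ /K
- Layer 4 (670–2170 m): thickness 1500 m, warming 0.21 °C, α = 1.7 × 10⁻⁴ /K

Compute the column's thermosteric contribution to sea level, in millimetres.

Layer 1: 110 × 0.57 × 3.3×10⁻⁴ = 0.020691 m
110–430 m: 2.5×10⁻⁴ × 320 × 0.96 = 0.07680 m
240 × 0.36 × 1.8×10⁻⁴ = 0.015552 m
0.21 × 1500 × 1.7×10⁻⁴ = 0.05355 m
Δh = 0.020691 + 0.07680 + 0.015552 + 0.05355 = 0.166593 m

167 mm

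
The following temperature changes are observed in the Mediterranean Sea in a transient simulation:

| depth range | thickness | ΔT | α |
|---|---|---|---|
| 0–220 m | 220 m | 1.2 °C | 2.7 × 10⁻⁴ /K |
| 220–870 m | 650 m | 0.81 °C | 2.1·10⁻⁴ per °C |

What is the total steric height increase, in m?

0.182 m of thermosteric rise

Layer 1: 2.7×10⁻⁴ × 1.2 × 220 = 0.07128 m
650 × 2.1×10⁻⁴ × 0.81 = 0.110565 m
Δh = 0.07128 + 0.110565 = 0.181845 m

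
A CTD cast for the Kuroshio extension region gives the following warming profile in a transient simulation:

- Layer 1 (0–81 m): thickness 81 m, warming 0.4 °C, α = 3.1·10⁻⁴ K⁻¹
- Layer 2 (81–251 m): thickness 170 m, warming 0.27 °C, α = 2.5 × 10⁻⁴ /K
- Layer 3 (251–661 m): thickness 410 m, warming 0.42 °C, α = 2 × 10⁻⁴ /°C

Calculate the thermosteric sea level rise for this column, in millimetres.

56.0 mm

0–81 m: 81 × 0.4 × 3.1×10⁻⁴ = 0.010044 m
81–251 m: 170 × 2.5×10⁻⁴ × 0.27 = 0.011475 m
251–661 m: 2×10⁻⁴ × 410 × 0.42 = 0.03444 m
Δh = 0.010044 + 0.011475 + 0.03444 = 0.055959 m ≈ 56.0 mm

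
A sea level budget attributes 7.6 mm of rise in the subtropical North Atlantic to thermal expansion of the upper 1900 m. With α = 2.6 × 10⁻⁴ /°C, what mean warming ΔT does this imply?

ΔT = Δh/(αH) = 0.0076 / (2.6×10⁻⁴ × 1900) ≈ 0.01538 °C

about 0.0154 °C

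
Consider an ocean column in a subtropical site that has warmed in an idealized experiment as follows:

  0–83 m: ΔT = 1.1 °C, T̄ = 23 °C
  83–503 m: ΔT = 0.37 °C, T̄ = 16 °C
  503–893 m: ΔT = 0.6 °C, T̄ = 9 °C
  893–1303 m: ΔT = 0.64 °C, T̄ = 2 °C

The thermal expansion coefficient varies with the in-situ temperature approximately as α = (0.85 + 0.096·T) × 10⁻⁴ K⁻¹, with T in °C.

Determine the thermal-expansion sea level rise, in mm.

130 mm

Layer 1: α = (0.85 + 0.096×23)×10⁻⁴ = 3.058×10⁻⁴ K⁻¹
Layer 2: α = (0.85 + 0.096×16)×10⁻⁴ = 2.386×10⁻⁴ K⁻¹
Layer 3: α = (0.85 + 0.096×9)×10⁻⁴ = 1.714×10⁻⁴ K⁻¹
Layer 4: α = (0.85 + 0.096×2)×10⁻⁴ = 1.042×10⁻⁴ K⁻¹
0–83 m: 3.058×10⁻⁴ × 1.1 × 83 = 0.02791954 m
83–503 m: 0.37 × 2.386×10⁻⁴ × 420 = 0.03707844 m
503–893 m: 390 × 1.714×10⁻⁴ × 0.6 = 0.0401076 m
Layer 4: 1.042×10⁻⁴ × 410 × 0.64 = 0.02734208 m
Δh = 0.02791954 + 0.03707844 + 0.0401076 + 0.02734208 = 0.13244766 m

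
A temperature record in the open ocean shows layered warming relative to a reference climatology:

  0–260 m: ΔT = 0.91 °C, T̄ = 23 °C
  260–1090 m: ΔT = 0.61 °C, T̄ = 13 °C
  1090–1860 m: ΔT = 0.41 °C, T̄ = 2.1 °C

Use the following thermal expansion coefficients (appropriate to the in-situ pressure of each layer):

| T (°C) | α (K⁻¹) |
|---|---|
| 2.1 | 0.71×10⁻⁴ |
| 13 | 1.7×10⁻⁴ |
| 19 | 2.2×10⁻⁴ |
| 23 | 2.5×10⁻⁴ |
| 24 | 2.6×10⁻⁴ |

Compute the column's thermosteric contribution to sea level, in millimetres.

168 mm

Layer 1 at 23 °C → α = 2.5×10⁻⁴ K⁻¹
Layer 2 at 13 °C → α = 1.7×10⁻⁴ K⁻¹
Layer 3 at 2.1 °C → α = 0.71×10⁻⁴ K⁻¹
0–260 m: 260 × 0.91 × 2.5×10⁻⁴ = 0.05915 m
Layer 2: 830 × 0.61 × 1.7×10⁻⁴ = 0.086071 m
1090–1860 m: 0.71×10⁻⁴ × 0.41 × 770 = 0.0224147 m
Δh = 0.05915 + 0.086071 + 0.0224147 = 0.1676357 m ≈ 168 mm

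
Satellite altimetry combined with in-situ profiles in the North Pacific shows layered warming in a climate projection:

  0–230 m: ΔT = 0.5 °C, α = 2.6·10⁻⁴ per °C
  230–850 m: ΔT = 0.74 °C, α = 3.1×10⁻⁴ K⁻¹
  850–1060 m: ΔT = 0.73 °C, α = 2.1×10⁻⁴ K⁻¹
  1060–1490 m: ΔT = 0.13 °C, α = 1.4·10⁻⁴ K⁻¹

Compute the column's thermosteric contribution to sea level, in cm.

Δh ≈ 21 cm

2.6×10⁻⁴ × 230 × 0.5 = 0.02990 m
0.74 × 620 × 3.1×10⁻⁴ = 0.142228 m
Layer 3: 0.73 × 2.1×10⁻⁴ × 210 = 0.032193 m
0.13 × 1.4×10⁻⁴ × 430 = 0.007826 m
Δh = 0.02990 + 0.142228 + 0.032193 + 0.007826 = 0.212147 m ≈ 21 cm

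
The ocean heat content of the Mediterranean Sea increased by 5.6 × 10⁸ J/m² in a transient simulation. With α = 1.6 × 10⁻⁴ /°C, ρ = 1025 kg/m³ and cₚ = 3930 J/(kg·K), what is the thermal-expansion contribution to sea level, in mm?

Δh = αQ/(ρcₚ) = 1.6×10⁻⁴ × 5.6×10⁸ / (1025 × 3930) ≈ 0.022243 m

about 22.2 mm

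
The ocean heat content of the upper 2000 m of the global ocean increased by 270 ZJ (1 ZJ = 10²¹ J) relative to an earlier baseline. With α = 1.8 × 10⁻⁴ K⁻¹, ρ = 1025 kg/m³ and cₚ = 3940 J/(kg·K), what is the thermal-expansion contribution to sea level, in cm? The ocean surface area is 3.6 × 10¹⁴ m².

Per unit area: Q = 270×10²¹ / (3.6×10¹⁴) = 7.5×10⁸ J/m²
Δh = αQ/(ρcₚ) = 1.8×10⁻⁴ × 7.5×10⁸ / (1025 × 3940) ≈ 0.033428 m

3.34 cm of thermosteric rise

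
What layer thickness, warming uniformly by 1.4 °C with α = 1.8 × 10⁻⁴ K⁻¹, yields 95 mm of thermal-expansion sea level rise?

about 377 m

H = Δh/(αΔT) = 0.095 / (1.8×10⁻⁴ × 1.4) ≈ 377.0 m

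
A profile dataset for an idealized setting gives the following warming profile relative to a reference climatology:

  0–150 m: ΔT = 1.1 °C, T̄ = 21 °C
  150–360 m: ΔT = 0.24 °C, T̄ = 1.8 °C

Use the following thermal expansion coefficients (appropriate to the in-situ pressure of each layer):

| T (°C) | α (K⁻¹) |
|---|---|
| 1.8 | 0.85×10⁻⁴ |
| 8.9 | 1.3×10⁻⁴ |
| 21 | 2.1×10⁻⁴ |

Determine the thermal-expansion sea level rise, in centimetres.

Layer 1 at 21 °C → α = 2.1×10⁻⁴ K⁻¹
Layer 2 at 1.8 °C → α = 0.85×10⁻⁴ K⁻¹
1.1 × 2.1×10⁻⁴ × 150 = 0.03465 m
Layer 2: 0.85×10⁻⁴ × 0.24 × 210 = 0.004284 m
Δh = 0.03465 + 0.004284 = 0.038934 m

about 3.89 cm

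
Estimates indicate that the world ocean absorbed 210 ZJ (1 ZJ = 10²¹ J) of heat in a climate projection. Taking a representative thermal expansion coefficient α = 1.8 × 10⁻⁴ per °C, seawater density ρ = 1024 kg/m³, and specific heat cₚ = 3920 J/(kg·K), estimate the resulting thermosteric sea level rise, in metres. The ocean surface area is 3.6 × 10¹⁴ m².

Per unit area: Q = 210×10²¹ / (3.6×10¹⁴) ≈ 5.833×10⁸ J/m²
Δh = αQ/(ρcₚ) = 1.8×10⁻⁴ × 5.833×10⁸ / (1024 × 3920) ≈ 0.026156 m

0.0262 m of thermosteric rise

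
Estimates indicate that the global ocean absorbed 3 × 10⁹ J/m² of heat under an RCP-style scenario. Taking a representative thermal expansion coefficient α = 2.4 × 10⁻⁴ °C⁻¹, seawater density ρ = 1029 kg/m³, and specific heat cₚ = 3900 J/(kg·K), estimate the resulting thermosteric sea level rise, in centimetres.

Δh = αQ/(ρcₚ) = 2.4×10⁻⁴ × 3×10⁹ / (1029 × 3900) ≈ 0.17941 m

about 18 cm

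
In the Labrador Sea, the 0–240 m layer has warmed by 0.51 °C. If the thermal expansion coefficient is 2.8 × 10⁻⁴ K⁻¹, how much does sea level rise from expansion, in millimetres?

Δh = 34 mm

Δh = αΔT·H = 2.8×10⁻⁴ × 0.51 × 240 = 0.034272 m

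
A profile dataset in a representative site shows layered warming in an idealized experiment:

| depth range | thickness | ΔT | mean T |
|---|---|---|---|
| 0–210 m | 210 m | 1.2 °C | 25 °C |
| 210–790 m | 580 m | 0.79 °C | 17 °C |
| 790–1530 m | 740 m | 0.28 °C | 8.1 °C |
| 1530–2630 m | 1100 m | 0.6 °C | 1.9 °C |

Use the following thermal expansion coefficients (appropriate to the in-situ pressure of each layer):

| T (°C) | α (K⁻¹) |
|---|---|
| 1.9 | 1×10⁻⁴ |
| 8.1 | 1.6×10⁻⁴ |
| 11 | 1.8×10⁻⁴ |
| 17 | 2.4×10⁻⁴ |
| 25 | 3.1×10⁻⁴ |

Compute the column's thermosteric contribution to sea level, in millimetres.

Δh = 287 mm

Layer 1 at 25 °C → α = 3.1×10⁻⁴ K⁻¹
Layer 2 at 17 °C → α = 2.4×10⁻⁴ K⁻¹
Layer 3 at 8.1 °C → α = 1.6×10⁻⁴ K⁻¹
Layer 4 at 1.9 °C → α = 1×10⁻⁴ K⁻¹
0–210 m: 210 × 3.1×10⁻⁴ × 1.2 = 0.07812 m
210–790 m: 2.4×10⁻⁴ × 0.79 × 580 = 0.109968 m
790–1530 m: 1.6×10⁻⁴ × 740 × 0.28 = 0.033152 m
1530–2630 m: 0.6 × 1100 × 1×10⁻⁴ = 0.06600 m
Δh = 0.07812 + 0.109968 + 0.033152 + 0.06600 = 0.28724 m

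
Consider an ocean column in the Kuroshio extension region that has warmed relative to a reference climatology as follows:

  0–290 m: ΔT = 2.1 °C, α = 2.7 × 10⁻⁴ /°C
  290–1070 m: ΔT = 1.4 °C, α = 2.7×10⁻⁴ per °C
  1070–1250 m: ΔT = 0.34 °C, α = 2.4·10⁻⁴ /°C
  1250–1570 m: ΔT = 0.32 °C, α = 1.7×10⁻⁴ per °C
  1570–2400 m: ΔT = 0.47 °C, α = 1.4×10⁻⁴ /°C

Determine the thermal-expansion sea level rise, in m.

Layer 1: 2.1 × 2.7×10⁻⁴ × 290 = 0.16443 m
Layer 2: 2.7×10⁻⁴ × 780 × 1.4 = 0.29484 m
Layer 3: 2.4×10⁻⁴ × 0.34 × 180 = 0.014688 m
1.7×10⁻⁴ × 320 × 0.32 = 0.017408 m
0.47 × 830 × 1.4×10⁻⁴ = 0.054614 m
Δh = 0.16443 + 0.29484 + 0.014688 + 0.017408 + 0.054614 = 0.54598 m

0.55 m of thermosteric rise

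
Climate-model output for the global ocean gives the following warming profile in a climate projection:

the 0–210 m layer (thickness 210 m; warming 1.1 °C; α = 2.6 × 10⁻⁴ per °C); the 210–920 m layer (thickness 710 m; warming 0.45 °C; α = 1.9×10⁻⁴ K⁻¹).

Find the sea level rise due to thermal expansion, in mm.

121 mm of thermosteric rise

210 × 2.6×10⁻⁴ × 1.1 = 0.06006 m
Layer 2: 0.45 × 710 × 1.9×10⁻⁴ = 0.060705 m
Δh = 0.06006 + 0.060705 = 0.120765 m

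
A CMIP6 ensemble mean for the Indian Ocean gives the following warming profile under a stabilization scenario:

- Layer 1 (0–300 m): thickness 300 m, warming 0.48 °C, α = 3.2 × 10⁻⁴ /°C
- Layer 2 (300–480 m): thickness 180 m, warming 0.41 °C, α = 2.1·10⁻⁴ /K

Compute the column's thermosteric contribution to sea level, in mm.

0–300 m: 300 × 0.48 × 3.2×10⁻⁴ = 0.04608 m
2.1×10⁻⁴ × 0.41 × 180 = 0.015498 m
Δh = 0.04608 + 0.015498 = 0.061578 m

Δh ≈ 61.6 mm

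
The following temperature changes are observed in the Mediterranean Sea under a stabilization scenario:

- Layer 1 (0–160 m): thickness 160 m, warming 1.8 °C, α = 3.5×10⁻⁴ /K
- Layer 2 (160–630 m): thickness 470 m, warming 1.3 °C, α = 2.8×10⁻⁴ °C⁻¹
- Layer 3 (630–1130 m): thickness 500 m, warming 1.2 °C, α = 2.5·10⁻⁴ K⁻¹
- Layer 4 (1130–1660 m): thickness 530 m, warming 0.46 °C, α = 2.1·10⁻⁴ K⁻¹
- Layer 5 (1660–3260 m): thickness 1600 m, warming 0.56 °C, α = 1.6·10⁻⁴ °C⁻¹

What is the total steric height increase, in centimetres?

Layer 1: 3.5×10⁻⁴ × 1.8 × 160 = 0.10080 m
Layer 2: 1.3 × 470 × 2.8×10⁻⁴ = 0.17108 m
630–1130 m: 500 × 2.5×10⁻⁴ × 1.2 = 0.15000 m
Layer 4: 2.1×10⁻⁴ × 530 × 0.46 = 0.051198 m
0.56 × 1600 × 1.6×10⁻⁴ = 0.14336 m
Δh = 0.10080 + 0.17108 + 0.15000 + 0.051198 + 0.14336 = 0.616438 m

Δh ≈ 62 cm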